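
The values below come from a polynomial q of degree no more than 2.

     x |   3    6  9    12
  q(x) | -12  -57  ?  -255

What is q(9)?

The 3 known points determine the degree-2 polynomial uniquely.
Write q(x) = ax^2 + bx + c. Substituting each data point gives a linear system:
  9a + 3b + c = -12
  36a + 6b + c = -57
  144a + 12b + c = -255
Solving the system yields a = -2, b = 3, c = -3.
So q(x) = -2x^2 + 3x - 3.
Then q(9) = -138.

-138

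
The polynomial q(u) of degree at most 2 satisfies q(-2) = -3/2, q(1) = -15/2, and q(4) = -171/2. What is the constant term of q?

5/2

Write q(u) = au^2 + bu + c. Substituting each data point gives a linear system:
  4a - 2b + c = -3/2
  a + b + c = -15/2
  16a + 4b + c = -171/2
Solving the system yields a = -4, b = -6, c = 5/2.
So q(u) = -4u^2 - 6u + 5/2.
The constant term is 5/2.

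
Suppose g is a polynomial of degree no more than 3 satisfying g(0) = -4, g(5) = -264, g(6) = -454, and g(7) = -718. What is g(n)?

Write g(n) = an^3 + bn^2 + cn + d. Substituting each data point gives a linear system:
  d = -4
  125a + 25b + 5c + d = -264
  216a + 36b + 6c + d = -454
  343a + 49b + 7c + d = -718
Solving the system yields a = -2, b = -1, c = 3, d = -4.
So g(n) = -2n³ - n² + 3n - 4.
Check: g(7) = -718. ✓

g(n) = -2n^3 - n^2 + 3n - 4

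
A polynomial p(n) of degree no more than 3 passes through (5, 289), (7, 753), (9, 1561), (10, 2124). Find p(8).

1108

Write p(n) = an^3 + bn^2 + cn + d. Substituting each data point gives a linear system:
  125a + 25b + 5c + d = 289
  343a + 49b + 7c + d = 753
  729a + 81b + 9c + d = 1561
  1000a + 100b + 10c + d = 2124
Solving the system yields a = 2, b = 1, c = 2, d = 4.
So p(n) = 2n³ + n² + 2n + 4.
Then p(8) = 1108.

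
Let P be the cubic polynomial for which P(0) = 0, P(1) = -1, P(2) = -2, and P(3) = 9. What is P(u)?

P(u) = 2u^3 - 6u^2 + 3u

Write P(u) = au^3 + bu^2 + cu + d. Substituting each data point gives a linear system:
  d = 0
  a + b + c + d = -1
  8a + 4b + 2c + d = -2
  27a + 9b + 3c + d = 9
Solving the system yields a = 2, b = -6, c = 3, d = 0.
So P(u) = 2u^3 - 6u^2 + 3u.
Check: P(3) = 9. ✓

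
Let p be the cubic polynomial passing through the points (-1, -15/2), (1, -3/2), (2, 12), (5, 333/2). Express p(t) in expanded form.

Write p(t) = at^3 + bt^2 + ct + d. Substituting each data point gives a linear system:
  -a + b - c + d = -15/2
  a + b + c + d = -3/2
  8a + 4b + 2c + d = 12
  125a + 25b + 5c + d = 333/2
Solving the system yields a = 1, b = 3/2, c = 2, d = -6.
So p(t) = t^3 + (3/2)t^2 + 2t - 6.
Check: p(5) = 333/2. ✓

p(t) = t^3 + (3/2)t^2 + 2t - 6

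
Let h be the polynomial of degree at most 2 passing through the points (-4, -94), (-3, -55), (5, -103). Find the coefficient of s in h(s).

4

Write h(s) = as^2 + bs + c. Substituting each data point gives a linear system:
  16a - 4b + c = -94
  9a - 3b + c = -55
  25a + 5b + c = -103
Solving the system yields a = -5, b = 4, c = 2.
So h(s) = -5s² + 4s + 2.
The coefficient of s is 4.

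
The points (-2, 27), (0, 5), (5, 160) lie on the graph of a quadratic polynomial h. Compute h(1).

Write h(n) = an^2 + bn + c. Substituting each data point gives a linear system:
  4a - 2b + c = 27
  c = 5
  25a + 5b + c = 160
Solving the system yields a = 6, b = 1, c = 5.
So h(n) = 6n^2 + n + 5.
Then h(1) = 12.

12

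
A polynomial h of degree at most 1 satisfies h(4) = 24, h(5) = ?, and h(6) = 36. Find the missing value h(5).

30

The 2 known points determine the degree-1 polynomial uniquely.
Write h(t) = at + b. Substituting each data point gives a linear system:
  4a + b = 24
  6a + b = 36
Solving the system yields a = 6, b = 0.
So h(t) = 6t.
Then h(5) = 30.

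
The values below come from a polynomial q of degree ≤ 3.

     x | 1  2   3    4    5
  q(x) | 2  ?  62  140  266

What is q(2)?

20

The 4 known points determine the degree-3 polynomial uniquely.
Write q(x) = ax^3 + bx^2 + cx + d. Substituting each data point gives a linear system:
  a + b + c + d = 2
  27a + 9b + 3c + d = 62
  64a + 16b + 4c + d = 140
  125a + 25b + 5c + d = 266
Solving the system yields a = 2, b = 0, c = 4, d = -4.
So q(x) = 2x³ + 4x - 4.
Then q(2) = 20.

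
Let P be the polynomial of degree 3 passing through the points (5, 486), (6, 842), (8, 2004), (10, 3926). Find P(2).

30

Using the Lagrange interpolation formula with nodes 5, 6, 8, 10:
  L_0(n) = (n - 6)(n - 8)(n - 10) / -15
  L_1(n) = (n - 5)(n - 8)(n - 10) / 8
  L_2(n) = (n - 5)(n - 6)(n - 10) / -12
  L_3(n) = (n - 5)(n - 6)(n - 8) / 40
Then P(n) = 486·L_0(n) + 842·L_1(n) + 2004·L_2(n) + 3926·L_3(n).
Expanding and collecting terms gives P(n) = 4n³ - n² + 3n - 4.
Evaluating at n = 2: P(2) = 30.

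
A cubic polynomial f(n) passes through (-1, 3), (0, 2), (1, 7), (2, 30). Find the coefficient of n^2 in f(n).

3

Write f(n) = an^3 + bn^2 + cn + d. Substituting each data point gives a linear system:
  -a + b - c + d = 3
  d = 2
  a + b + c + d = 7
  8a + 4b + 2c + d = 30
Solving the system yields a = 2, b = 3, c = 0, d = 2.
So f(n) = 2n³ + 3n² + 2.
The coefficient of n^2 is 3.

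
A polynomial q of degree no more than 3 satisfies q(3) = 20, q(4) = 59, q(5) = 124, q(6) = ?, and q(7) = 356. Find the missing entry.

The 4 known points determine the degree-3 polynomial uniquely.
Write q(x) = ax^3 + bx^2 + cx + d. Substituting each data point gives a linear system:
  27a + 9b + 3c + d = 20
  64a + 16b + 4c + d = 59
  125a + 25b + 5c + d = 124
  343a + 49b + 7c + d = 356
Solving the system yields a = 1, b = 1, c = -5, d = -1.
So q(x) = x^3 + x^2 - 5x - 1.
Then q(6) = 221.

221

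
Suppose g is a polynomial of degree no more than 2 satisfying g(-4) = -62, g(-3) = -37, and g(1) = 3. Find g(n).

g(n) = -3n^2 + 4n + 2

Write g(n) = an^2 + bn + c. Substituting each data point gives a linear system:
  16a - 4b + c = -62
  9a - 3b + c = -37
  a + b + c = 3
Solving the system yields a = -3, b = 4, c = 2.
So g(n) = -3n^2 + 4n + 2.
Check: g(1) = 3. ✓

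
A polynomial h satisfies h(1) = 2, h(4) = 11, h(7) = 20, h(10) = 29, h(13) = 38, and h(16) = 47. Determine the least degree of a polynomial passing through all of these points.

Forward differences of the values at t = 1, 4, 7, 10, 13, 16:
  h  : 2  11  20  29  38  47
  Δ  : 9  9  9  9  9
  Δ^2: 0  0  0  0
  Δ^3: 0  0  0
  Δ^4: 0  0
  Δ^5: 0
The first differences are constant (9) and nonzero, while all higher differences vanish, so the minimal degree is 1.

1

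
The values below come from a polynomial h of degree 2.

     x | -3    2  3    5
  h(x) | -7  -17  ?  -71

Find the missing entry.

The 3 known points determine the degree-2 polynomial uniquely.
Write h(x) = ax^2 + bx + c. Substituting each data point gives a linear system:
  9a - 3b + c = -7
  4a + 2b + c = -17
  25a + 5b + c = -71
Solving the system yields a = -2, b = -4, c = -1.
So h(x) = -2x² - 4x - 1.
Then h(3) = -31.

-31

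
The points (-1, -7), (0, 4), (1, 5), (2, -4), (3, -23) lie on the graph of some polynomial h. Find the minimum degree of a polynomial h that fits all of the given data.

2

Forward differences of the values at x = -1, 0, 1, 2, 3:
  h  : -7  4  5  -4  -23
  Δ  : 11  1  -9  -19
  Δ^2: -10  -10  -10
  Δ^3: 0  0
  Δ^4: 0
The second differences are constant (-10) and nonzero, while all higher differences vanish, so the minimal degree is 2.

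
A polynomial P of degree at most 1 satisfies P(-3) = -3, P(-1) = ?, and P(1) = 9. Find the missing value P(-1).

On equispaced nodes a degree-1 polynomial has vanishing second forward difference, so
  P(-3) - 2·P(-1) + P(1) = 0.
Substituting the known values and solving for P(-1):
  -2·P(-1) = -6
  P(-1) = 3.

3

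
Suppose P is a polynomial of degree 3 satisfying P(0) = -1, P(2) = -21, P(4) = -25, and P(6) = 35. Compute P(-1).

0

Forward differences of the values at s = 0, 2, 4, 6:
  P  : -1  -21  -25  35
  Δ  : -20  -4  60
  Δ^2: 16  64
  Δ^3: 48
The third differences are constant, confirming degree 3.
Interpolating (Newton forward form) and evaluating at s = -1 gives P(-1) = 0.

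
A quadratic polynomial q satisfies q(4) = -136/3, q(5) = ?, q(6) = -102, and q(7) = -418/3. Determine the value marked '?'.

On equispaced nodes a degree-2 polynomial has vanishing third forward difference, so
  - q(4) + 3·q(5) - 3·q(6) + q(7) = 0.
Substituting the known values and solving for q(5):
  3·q(5) = -212
  q(5) = -212/3.

-212/3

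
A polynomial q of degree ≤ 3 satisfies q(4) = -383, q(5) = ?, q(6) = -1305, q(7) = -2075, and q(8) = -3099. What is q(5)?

-753

The 4 known points determine the degree-3 polynomial uniquely.
Write q(t) = at^3 + bt^2 + ct + d. Substituting each data point gives a linear system:
  64a + 16b + 4c + d = -383
  216a + 36b + 6c + d = -1305
  343a + 49b + 7c + d = -2075
  512a + 64b + 8c + d = -3099
Solving the system yields a = -6, b = -1, c = 5, d = -3.
So q(t) = -6t^3 - t^2 + 5t - 3.
Then q(5) = -753.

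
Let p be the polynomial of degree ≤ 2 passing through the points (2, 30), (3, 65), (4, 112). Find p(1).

Using the Lagrange interpolation formula with nodes 2, 3, 4:
  L_0(n) = (n - 3)(n - 4) / 2
  L_1(n) = (n - 2)(n - 4) / -1
  L_2(n) = (n - 2)(n - 3) / 2
Then p(n) = 30·L_0(n) + 65·L_1(n) + 112·L_2(n).
Expanding and collecting terms gives p(n) = 6n² + 5n - 4.
Evaluating at n = 1: p(1) = 7.

7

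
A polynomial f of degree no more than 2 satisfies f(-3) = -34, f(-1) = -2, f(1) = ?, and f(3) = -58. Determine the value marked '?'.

-10

On equispaced nodes a degree-2 polynomial has vanishing third forward difference, so
  - f(-3) + 3·f(-1) - 3·f(1) + f(3) = 0.
Substituting the known values and solving for f(1):
  -3·f(1) = 30
  f(1) = -10.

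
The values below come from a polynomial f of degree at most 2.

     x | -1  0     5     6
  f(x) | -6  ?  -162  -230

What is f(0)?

The 3 known points determine the degree-2 polynomial uniquely.
Write f(x) = ax^2 + bx + c. Substituting each data point gives a linear system:
  a - b + c = -6
  25a + 5b + c = -162
  36a + 6b + c = -230
Solving the system yields a = -6, b = -2, c = -2.
So f(x) = -6x² - 2x - 2.
Then f(0) = -2.

-2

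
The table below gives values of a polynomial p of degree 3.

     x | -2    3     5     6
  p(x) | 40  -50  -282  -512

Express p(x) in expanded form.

p(x) = -3x^3 + 4x^2 - x - 2

Write p(x) = ax^3 + bx^2 + cx + d. Substituting each data point gives a linear system:
  -8a + 4b - 2c + d = 40
  27a + 9b + 3c + d = -50
  125a + 25b + 5c + d = -282
  216a + 36b + 6c + d = -512
Solving the system yields a = -3, b = 4, c = -1, d = -2.
So p(x) = -3x^3 + 4x^2 - x - 2.
Check: p(6) = -512. ✓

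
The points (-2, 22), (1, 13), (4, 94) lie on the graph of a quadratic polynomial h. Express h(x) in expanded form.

Using the Lagrange interpolation formula with nodes -2, 1, 4:
  L_0(x) = (x - 1)(x - 4) / 18
  L_1(x) = (x + 2)(x - 4) / -9
  L_2(x) = (x + 2)(x - 1) / 18
Then h(x) = 22·L_0(x) + 13·L_1(x) + 94·L_2(x).
Expanding and collecting terms gives h(x) = 5x^2 + 2x + 6.
Check: h(1) = 13. ✓

h(x) = 5x^2 + 2x + 6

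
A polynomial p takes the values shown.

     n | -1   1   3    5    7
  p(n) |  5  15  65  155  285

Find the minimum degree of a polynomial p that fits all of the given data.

2

Forward differences of the values at n = -1, 1, 3, 5, 7:
  p  : 5  15  65  155  285
  Δ  : 10  50  90  130
  Δ^2: 40  40  40
  Δ^3: 0  0
  Δ^4: 0
The second differences are constant (40) and nonzero, while all higher differences vanish, so the minimal degree is 2.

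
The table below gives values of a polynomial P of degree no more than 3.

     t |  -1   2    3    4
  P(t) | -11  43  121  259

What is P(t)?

P(t) = 3t^3 + 3t^2 + 6t - 5

Write P(t) = at^3 + bt^2 + ct + d. Substituting each data point gives a linear system:
  -a + b - c + d = -11
  8a + 4b + 2c + d = 43
  27a + 9b + 3c + d = 121
  64a + 16b + 4c + d = 259
Solving the system yields a = 3, b = 3, c = 6, d = -5.
So P(t) = 3t^3 + 3t^2 + 6t - 5.
Check: P(3) = 121. ✓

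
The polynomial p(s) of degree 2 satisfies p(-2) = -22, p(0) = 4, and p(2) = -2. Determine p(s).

Write p(s) = as^2 + bs + c. Substituting each data point gives a linear system:
  4a - 2b + c = -22
  c = 4
  4a + 2b + c = -2
Solving the system yields a = -4, b = 5, c = 4.
So p(s) = -4s^2 + 5s + 4.
Check: p(-2) = -22. ✓

p(s) = -4s^2 + 5s + 4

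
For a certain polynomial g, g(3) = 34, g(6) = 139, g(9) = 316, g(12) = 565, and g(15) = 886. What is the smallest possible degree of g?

2

Forward differences of the values at x = 3, 6, 9, 12, 15:
  g  : 34  139  316  565  886
  Δ  : 105  177  249  321
  Δ^2: 72  72  72
  Δ^3: 0  0
  Δ^4: 0
The second differences are constant (72) and nonzero, while all higher differences vanish, so the minimal degree is 2.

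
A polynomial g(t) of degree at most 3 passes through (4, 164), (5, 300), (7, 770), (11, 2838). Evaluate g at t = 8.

1128

Using the Lagrange interpolation formula with nodes 4, 5, 7, 11:
  L_0(t) = (t - 5)(t - 7)(t - 11) / -21
  L_1(t) = (t - 4)(t - 7)(t - 11) / 12
  L_2(t) = (t - 4)(t - 5)(t - 11) / -24
  L_3(t) = (t - 4)(t - 5)(t - 7) / 168
Then g(t) = 164·L_0(t) + 300·L_1(t) + 770·L_2(t) + 2838·L_3(t).
Expanding and collecting terms gives g(t) = 2t^3 + t^2 + 5t.
Evaluating at t = 8: g(8) = 1128.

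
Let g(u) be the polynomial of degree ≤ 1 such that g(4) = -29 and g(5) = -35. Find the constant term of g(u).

Write g(u) = au + b. Substituting each data point gives a linear system:
  4a + b = -29
  5a + b = -35
Solving the system yields a = -6, b = -5.
So g(u) = -6u - 5.
The constant term is -5.

-5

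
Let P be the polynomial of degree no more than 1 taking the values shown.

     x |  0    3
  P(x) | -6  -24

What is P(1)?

Write P(x) = ax + b. Substituting each data point gives a linear system:
  b = -6
  3a + b = -24
Solving the system yields a = -6, b = -6.
So P(x) = -6x - 6.
Then P(1) = -12.

-12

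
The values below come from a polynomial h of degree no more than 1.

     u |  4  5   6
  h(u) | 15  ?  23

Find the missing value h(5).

On equispaced nodes a degree-1 polynomial has vanishing second forward difference, so
  h(4) - 2·h(5) + h(6) = 0.
Substituting the known values and solving for h(5):
  -2·h(5) = -38
  h(5) = 19.

19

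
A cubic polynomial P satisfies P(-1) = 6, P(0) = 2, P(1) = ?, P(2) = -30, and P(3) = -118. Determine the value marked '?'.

On equispaced nodes a degree-3 polynomial has vanishing fourth forward difference, so
  P(-1) - 4·P(0) + 6·P(1) - 4·P(2) + P(3) = 0.
Substituting the known values and solving for P(1):
  6·P(1) = 0
  P(1) = 0.

0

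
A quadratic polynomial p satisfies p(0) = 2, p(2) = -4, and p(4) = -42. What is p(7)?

Write p(t) = at^2 + bt + c. Substituting each data point gives a linear system:
  c = 2
  4a + 2b + c = -4
  16a + 4b + c = -42
Solving the system yields a = -4, b = 5, c = 2.
So p(t) = -4t² + 5t + 2.
Then p(7) = -159.

-159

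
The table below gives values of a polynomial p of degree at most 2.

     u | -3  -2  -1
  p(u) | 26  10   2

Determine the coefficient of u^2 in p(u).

Write p(u) = au^2 + bu + c. Substituting each data point gives a linear system:
  9a - 3b + c = 26
  4a - 2b + c = 10
  a - b + c = 2
Solving the system yields a = 4, b = 4, c = 2.
So p(u) = 4u² + 4u + 2.
The leading coefficient is 4.

4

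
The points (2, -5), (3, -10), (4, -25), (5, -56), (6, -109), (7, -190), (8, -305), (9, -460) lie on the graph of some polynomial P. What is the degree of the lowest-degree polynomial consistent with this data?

3

Forward differences of the values at s = 2, 3, 4, 5, 6, 7, 8, 9:
  P  : -5  -10  -25  -56  -109  -190  -305  -460
  Δ  : -5  -15  -31  -53  -81  -115  -155
  Δ^2: -10  -16  -22  -28  -34  -40
  Δ^3: -6  -6  -6  -6  -6
  Δ^4: 0  0  0  0
  Δ^5: 0  0  0
  Δ^6: 0  0
  Δ^7: 0
The third differences are constant (-6) and nonzero, while all higher differences vanish, so the minimal degree is 3.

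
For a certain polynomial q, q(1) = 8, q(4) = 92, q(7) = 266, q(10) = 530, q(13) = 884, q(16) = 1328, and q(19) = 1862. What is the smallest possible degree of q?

2

Forward differences of the values at t = 1, 4, 7, 10, 13, 16, 19:
  q  : 8  92  266  530  884  1328  1862
  Δ  : 84  174  264  354  444  534
  Δ^2: 90  90  90  90  90
  Δ^3: 0  0  0  0
  Δ^4: 0  0  0
  Δ^5: 0  0
  Δ^6: 0
The second differences are constant (90) and nonzero, while all higher differences vanish, so the minimal degree is 2.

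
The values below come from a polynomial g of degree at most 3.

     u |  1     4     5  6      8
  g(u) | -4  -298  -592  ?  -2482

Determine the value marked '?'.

The 4 known points determine the degree-3 polynomial uniquely.
Write g(u) = au^3 + bu^2 + cu + d. Substituting each data point gives a linear system:
  a + b + c + d = -4
  64a + 16b + 4c + d = -298
  125a + 25b + 5c + d = -592
  512a + 64b + 8c + d = -2482
Solving the system yields a = -5, b = 1, c = 2, d = -2.
So g(u) = -5u^3 + u^2 + 2u - 2.
Then g(6) = -1034.

-1034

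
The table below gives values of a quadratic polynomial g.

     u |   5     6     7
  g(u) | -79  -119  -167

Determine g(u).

Write g(u) = au^2 + bu + c. Substituting each data point gives a linear system:
  25a + 5b + c = -79
  36a + 6b + c = -119
  49a + 7b + c = -167
Solving the system yields a = -4, b = 4, c = 1.
So g(u) = -4u^2 + 4u + 1.
Check: g(6) = -119. ✓

g(u) = -4u^2 + 4u + 1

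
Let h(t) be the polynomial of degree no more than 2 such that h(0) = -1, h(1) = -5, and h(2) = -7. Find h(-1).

5

Using the Lagrange interpolation formula with nodes 0, 1, 2:
  L_0(t) = (t - 1)(t - 2) / 2
  L_1(t) = t(t - 2) / -1
  L_2(t) = t(t - 1) / 2
Then h(t) = -1·L_0(t) - 5·L_1(t) - 7·L_2(t).
Expanding and collecting terms gives h(t) = t² - 5t - 1.
Evaluating at t = -1: h(-1) = 5.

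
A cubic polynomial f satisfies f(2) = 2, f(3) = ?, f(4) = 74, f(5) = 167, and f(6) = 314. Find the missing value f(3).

On equispaced nodes a degree-3 polynomial has vanishing fourth forward difference, so
  f(2) - 4·f(3) + 6·f(4) - 4·f(5) + f(6) = 0.
Substituting the known values and solving for f(3):
  -4·f(3) = -92
  f(3) = 23.

23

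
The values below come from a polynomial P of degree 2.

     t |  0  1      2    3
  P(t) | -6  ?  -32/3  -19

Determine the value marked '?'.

-19/3

The 3 known points determine the degree-2 polynomial uniquely.
Write P(t) = at^2 + bt + c. Substituting each data point gives a linear system:
  c = -6
  4a + 2b + c = -32/3
  9a + 3b + c = -19
Solving the system yields a = -2, b = 5/3, c = -6.
So P(t) = -2t^2 + (5/3)t - 6.
Then P(1) = -19/3.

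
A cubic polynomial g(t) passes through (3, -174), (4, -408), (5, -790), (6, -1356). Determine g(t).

g(t) = -6t^3 - 2t^2 + 2t

Write g(t) = at^3 + bt^2 + ct + d. Substituting each data point gives a linear system:
  27a + 9b + 3c + d = -174
  64a + 16b + 4c + d = -408
  125a + 25b + 5c + d = -790
  216a + 36b + 6c + d = -1356
Solving the system yields a = -6, b = -2, c = 2, d = 0.
So g(t) = -6t³ - 2t² + 2t.
Check: g(5) = -790. ✓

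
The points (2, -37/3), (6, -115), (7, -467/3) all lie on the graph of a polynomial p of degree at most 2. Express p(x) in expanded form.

p(x) = -3x^2 - (5/3)x + 3

Write p(x) = ax^2 + bx + c. Substituting each data point gives a linear system:
  4a + 2b + c = -37/3
  36a + 6b + c = -115
  49a + 7b + c = -467/3
Solving the system yields a = -3, b = -5/3, c = 3.
So p(x) = -3x^2 - (5/3)x + 3.
Check: p(2) = -37/3. ✓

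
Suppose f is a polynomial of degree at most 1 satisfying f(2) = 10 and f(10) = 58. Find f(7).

Using the Lagrange interpolation formula with nodes 2, 10:
  L_0(u) = (u - 10) / -8
  L_1(u) = (u - 2) / 8
Then f(u) = 10·L_0(u) + 58·L_1(u).
Expanding and collecting terms gives f(u) = 6u - 2.
Evaluating at u = 7: f(7) = 40.

40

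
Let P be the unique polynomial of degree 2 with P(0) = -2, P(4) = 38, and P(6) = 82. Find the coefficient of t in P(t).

2

Write P(t) = at^2 + bt + c. Substituting each data point gives a linear system:
  c = -2
  16a + 4b + c = 38
  36a + 6b + c = 82
Solving the system yields a = 2, b = 2, c = -2.
So P(t) = 2t² + 2t - 2.
The coefficient of t is 2.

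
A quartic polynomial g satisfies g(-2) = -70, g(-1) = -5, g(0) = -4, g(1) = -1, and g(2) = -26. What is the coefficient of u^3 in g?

3

Write g(u) = au^4 + bu^3 + cu^2 + du + e. Substituting each data point gives a linear system:
  16a - 8b + 4c - 2d + e = -70
  a - b + c - d + e = -5
  e = -4
  a + b + c + d + e = -1
  16a + 8b + 4c + 2d + e = -26
Solving the system yields a = -4, b = 3, c = 5, d = -1, e = -4.
So g(u) = -4u⁴ + 3u³ + 5u² - u - 4.
The coefficient of u^3 is 3.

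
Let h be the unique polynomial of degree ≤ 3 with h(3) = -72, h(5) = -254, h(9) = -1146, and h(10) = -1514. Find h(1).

-2

Write h(t) = at^3 + bt^2 + ct + d. Substituting each data point gives a linear system:
  27a + 9b + 3c + d = -72
  125a + 25b + 5c + d = -254
  729a + 81b + 9c + d = -1146
  1000a + 100b + 10c + d = -1514
Solving the system yields a = -1, b = -5, c = -2, d = 6.
So h(t) = -t^3 - 5t^2 - 2t + 6.
Then h(1) = -2.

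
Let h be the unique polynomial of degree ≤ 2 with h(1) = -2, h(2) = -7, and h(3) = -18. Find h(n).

Write h(n) = an^2 + bn + c. Substituting each data point gives a linear system:
  a + b + c = -2
  4a + 2b + c = -7
  9a + 3b + c = -18
Solving the system yields a = -3, b = 4, c = -3.
So h(n) = -3n² + 4n - 3.
Check: h(3) = -18. ✓

h(n) = -3n^2 + 4n - 3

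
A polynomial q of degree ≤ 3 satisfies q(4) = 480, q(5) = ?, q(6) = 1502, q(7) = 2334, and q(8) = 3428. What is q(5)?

896

The 4 known points determine the degree-3 polynomial uniquely.
Write q(t) = at^3 + bt^2 + ct + d. Substituting each data point gives a linear system:
  64a + 16b + 4c + d = 480
  216a + 36b + 6c + d = 1502
  343a + 49b + 7c + d = 2334
  512a + 64b + 8c + d = 3428
Solving the system yields a = 6, b = 5, c = 5, d = -4.
So q(t) = 6t³ + 5t² + 5t - 4.
Then q(5) = 896.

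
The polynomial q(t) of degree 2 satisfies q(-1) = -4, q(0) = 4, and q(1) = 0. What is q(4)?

Using the Lagrange interpolation formula with nodes -1, 0, 1:
  L_0(t) = t(t - 1) / 2
  L_1(t) = (t + 1)(t - 1) / -1
  L_2(t) = (t + 1)t / 2
Then q(t) = -4·L_0(t) + 4·L_1(t) + 0·L_2(t).
Expanding and collecting terms gives q(t) = -6t² + 2t + 4.
Evaluating at t = 4: q(4) = -84.

-84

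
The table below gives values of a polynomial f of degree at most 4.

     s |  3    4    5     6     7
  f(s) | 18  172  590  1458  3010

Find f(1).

-2

Using the Lagrange interpolation formula with nodes 3, 4, 5, 6, 7:
  L_0(s) = (s - 4)(s - 5)(s - 6)(s - 7) / 24
  L_1(s) = (s - 3)(s - 5)(s - 6)(s - 7) / -6
  L_2(s) = (s - 3)(s - 4)(s - 6)(s - 7) / 4
  L_3(s) = (s - 3)(s - 4)(s - 5)(s - 7) / -6
  L_4(s) = (s - 3)(s - 4)(s - 5)(s - 6) / 24
Then f(s) = 18·L_0(s) + 172·L_1(s) + 590·L_2(s) + 1458·L_3(s) + 3010·L_4(s).
Expanding and collecting terms gives f(s) = 2s⁴ - 5s³ - 2s² + 3s.
Evaluating at s = 1: f(1) = -2.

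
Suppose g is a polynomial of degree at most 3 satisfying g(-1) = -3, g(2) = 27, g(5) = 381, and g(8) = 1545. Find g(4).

Forward differences of the values at t = -1, 2, 5, 8:
  g  : -3  27  381  1545
  Δ  : 30  354  1164
  Δ^2: 324  810
  Δ^3: 486
The third differences are constant, confirming degree 3.
Interpolating (Newton forward form) and evaluating at t = 4 gives g(4) = 197.

197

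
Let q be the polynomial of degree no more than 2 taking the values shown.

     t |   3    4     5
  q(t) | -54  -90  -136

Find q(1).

-12

Using the Lagrange interpolation formula with nodes 3, 4, 5:
  L_0(t) = (t - 4)(t - 5) / 2
  L_1(t) = (t - 3)(t - 5) / -1
  L_2(t) = (t - 3)(t - 4) / 2
Then q(t) = -54·L_0(t) - 90·L_1(t) - 136·L_2(t).
Expanding and collecting terms gives q(t) = -5t^2 - t - 6.
Evaluating at t = 1: q(1) = -12.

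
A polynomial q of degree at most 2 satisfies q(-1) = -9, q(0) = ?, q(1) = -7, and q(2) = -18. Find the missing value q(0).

-4

On equispaced nodes a degree-2 polynomial has vanishing third forward difference, so
  - q(-1) + 3·q(0) - 3·q(1) + q(2) = 0.
Substituting the known values and solving for q(0):
  3·q(0) = -12
  q(0) = -4.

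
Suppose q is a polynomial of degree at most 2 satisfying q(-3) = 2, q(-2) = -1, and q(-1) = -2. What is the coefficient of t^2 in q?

Write q(t) = at^2 + bt + c. Substituting each data point gives a linear system:
  9a - 3b + c = 2
  4a - 2b + c = -1
  a - b + c = -2
Solving the system yields a = 1, b = 2, c = -1.
So q(t) = t^2 + 2t - 1.
The leading coefficient is 1.

1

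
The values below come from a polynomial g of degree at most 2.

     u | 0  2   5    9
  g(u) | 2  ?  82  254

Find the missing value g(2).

The 3 known points determine the degree-2 polynomial uniquely.
Write g(u) = au^2 + bu + c. Substituting each data point gives a linear system:
  c = 2
  25a + 5b + c = 82
  81a + 9b + c = 254
Solving the system yields a = 3, b = 1, c = 2.
So g(u) = 3u^2 + u + 2.
Then g(2) = 16.

16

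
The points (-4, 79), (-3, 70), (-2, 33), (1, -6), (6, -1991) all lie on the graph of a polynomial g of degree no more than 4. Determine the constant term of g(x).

-5

Write g(x) = ax^4 + bx^3 + cx^2 + dx + e. Substituting each data point gives a linear system:
  256a - 64b + 16c - 4d + e = 79
  81a - 27b + 9c - 3d + e = 70
  16a - 8b + 4c - 2d + e = 33
  a + b + c + d + e = -6
  1296a + 216b + 36c + 6d + e = -1991
Solving the system yields a = -1, b = -4, c = 5, d = -1, e = -5.
So g(x) = -x^4 - 4x^3 + 5x^2 - x - 5.
The constant term is -5.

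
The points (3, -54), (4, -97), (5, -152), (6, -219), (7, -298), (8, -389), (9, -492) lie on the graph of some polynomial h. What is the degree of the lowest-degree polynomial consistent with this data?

Forward differences of the values at n = 3, 4, 5, 6, 7, 8, 9:
  h  : -54  -97  -152  -219  -298  -389  -492
  Δ  : -43  -55  -67  -79  -91  -103
  Δ^2: -12  -12  -12  -12  -12
  Δ^3: 0  0  0  0
  Δ^4: 0  0  0
  Δ^5: 0  0
  Δ^6: 0
The second differences are constant (-12) and nonzero, while all higher differences vanish, so the minimal degree is 2.

2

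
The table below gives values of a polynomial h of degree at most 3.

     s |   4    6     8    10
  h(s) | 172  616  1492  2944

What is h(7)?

991

Using the Lagrange interpolation formula with nodes 4, 6, 8, 10:
  L_0(s) = (s - 6)(s - 8)(s - 10) / -48
  L_1(s) = (s - 4)(s - 8)(s - 10) / 16
  L_2(s) = (s - 4)(s - 6)(s - 10) / -16
  L_3(s) = (s - 4)(s - 6)(s - 8) / 48
Then h(s) = 172·L_0(s) + 616·L_1(s) + 1492·L_2(s) + 2944·L_3(s).
Expanding and collecting terms gives h(s) = 3s^3 - 6s + 4.
Evaluating at s = 7: h(7) = 991.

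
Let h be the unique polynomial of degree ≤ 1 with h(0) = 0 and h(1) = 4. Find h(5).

Using the Lagrange interpolation formula with nodes 0, 1:
  L_0(n) = (n - 1) / -1
  L_1(n) = n / 1
Then h(n) = 0·L_0(n) + 4·L_1(n).
Expanding and collecting terms gives h(n) = 4n.
Evaluating at n = 5: h(5) = 20.

20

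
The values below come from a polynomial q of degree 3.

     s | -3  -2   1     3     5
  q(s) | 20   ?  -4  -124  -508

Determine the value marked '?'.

-4

The 4 known points determine the degree-3 polynomial uniquely.
Write q(s) = as^3 + bs^2 + cs + d. Substituting each data point gives a linear system:
  -27a + 9b - 3c + d = 20
  a + b + c + d = -4
  27a + 9b + 3c + d = -124
  125a + 25b + 5c + d = -508
Solving the system yields a = -3, b = -6, c = 3, d = 2.
So q(s) = -3s^3 - 6s^2 + 3s + 2.
Then q(-2) = -4.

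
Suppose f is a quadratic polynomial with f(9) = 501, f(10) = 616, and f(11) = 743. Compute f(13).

Using the Lagrange interpolation formula with nodes 9, 10, 11:
  L_0(t) = (t - 10)(t - 11) / 2
  L_1(t) = (t - 9)(t - 11) / -1
  L_2(t) = (t - 9)(t - 10) / 2
Then f(t) = 501·L_0(t) + 616·L_1(t) + 743·L_2(t).
Expanding and collecting terms gives f(t) = 6t^2 + t + 6.
Evaluating at t = 13: f(13) = 1033.

1033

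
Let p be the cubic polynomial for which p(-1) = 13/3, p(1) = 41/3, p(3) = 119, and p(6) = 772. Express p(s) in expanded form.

Write p(s) = as^3 + bs^2 + cs + d. Substituting each data point gives a linear system:
  -a + b - c + d = 13/3
  a + b + c + d = 41/3
  27a + 9b + 3c + d = 119
  216a + 36b + 6c + d = 772
Solving the system yields a = 3, b = 3, c = 5/3, d = 6.
So p(s) = 3s³ + 3s² + (5/3)s + 6.
Check: p(6) = 772. ✓

p(s) = 3s^3 + 3s^2 + (5/3)s + 6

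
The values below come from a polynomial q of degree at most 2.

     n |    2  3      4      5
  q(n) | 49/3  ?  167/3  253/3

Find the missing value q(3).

33

On equispaced nodes a degree-2 polynomial has vanishing third forward difference, so
  - q(2) + 3·q(3) - 3·q(4) + q(5) = 0.
Substituting the known values and solving for q(3):
  3·q(3) = 99
  q(3) = 33.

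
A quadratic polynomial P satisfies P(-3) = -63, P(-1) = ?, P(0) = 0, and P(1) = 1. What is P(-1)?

-11

The 3 known points determine the degree-2 polynomial uniquely.
Write P(s) = as^2 + bs + c. Substituting each data point gives a linear system:
  9a - 3b + c = -63
  c = 0
  a + b + c = 1
Solving the system yields a = -5, b = 6, c = 0.
So P(s) = -5s^2 + 6s.
Then P(-1) = -11.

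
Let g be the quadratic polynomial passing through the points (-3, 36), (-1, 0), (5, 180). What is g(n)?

g(n) = 6n^2 + 6n

Using the Lagrange interpolation formula with nodes -3, -1, 5:
  L_0(n) = (n + 1)(n - 5) / 16
  L_1(n) = (n + 3)(n - 5) / -12
  L_2(n) = (n + 3)(n + 1) / 48
Then g(n) = 36·L_0(n) + 0·L_1(n) + 180·L_2(n).
Expanding and collecting terms gives g(n) = 6n^2 + 6n.
Check: g(5) = 180. ✓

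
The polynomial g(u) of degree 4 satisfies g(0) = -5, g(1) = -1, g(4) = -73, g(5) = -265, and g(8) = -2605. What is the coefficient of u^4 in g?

Write g(u) = au^4 + bu^3 + cu^2 + du + e. Substituting each data point gives a linear system:
  e = -5
  a + b + c + d + e = -1
  256a + 64b + 16c + 4d + e = -73
  625a + 125b + 25c + 5d + e = -265
  4096a + 512b + 64c + 8d + e = -2605
Solving the system yields a = -1, b = 3, c = -1, d = 3, e = -5.
So g(u) = -u^4 + 3u^3 - u^2 + 3u - 5.
The leading coefficient is -1.

-1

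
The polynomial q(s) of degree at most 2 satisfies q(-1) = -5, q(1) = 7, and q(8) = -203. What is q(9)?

Write q(s) = as^2 + bs + c. Substituting each data point gives a linear system:
  a - b + c = -5
  a + b + c = 7
  64a + 8b + c = -203
Solving the system yields a = -4, b = 6, c = 5.
So q(s) = -4s^2 + 6s + 5.
Then q(9) = -265.

-265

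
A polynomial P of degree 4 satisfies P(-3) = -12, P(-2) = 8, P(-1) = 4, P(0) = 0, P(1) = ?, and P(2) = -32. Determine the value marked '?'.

-4

The 5 known points determine the degree-4 polynomial uniquely.
Write P(s) = as^4 + bs^3 + cs^2 + ds + e. Substituting each data point gives a linear system:
  81a - 27b + 9c - 3d + e = -12
  16a - 8b + 4c - 2d + e = 8
  a - b + c - d + e = 4
  e = 0
  16a + 8b + 4c + 2d + e = -32
Solving the system yields a = -1, b = -2, c = 1, d = -2, e = 0.
So P(s) = -s⁴ - 2s³ + s² - 2s.
Then P(1) = -4.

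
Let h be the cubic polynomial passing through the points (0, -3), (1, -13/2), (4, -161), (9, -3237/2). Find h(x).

Write h(x) = ax^3 + bx^2 + cx + d. Substituting each data point gives a linear system:
  d = -3
  a + b + c + d = -13/2
  64a + 16b + 4c + d = -161
  729a + 81b + 9c + d = -3237/2
Solving the system yields a = -2, b = -2, c = 1/2, d = -3.
So h(x) = -2x^3 - 2x^2 + (1/2)x - 3.
Check: h(0) = -3. ✓

h(x) = -2x^3 - 2x^2 + (1/2)x - 3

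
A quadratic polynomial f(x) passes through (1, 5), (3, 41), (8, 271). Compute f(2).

Using the Lagrange interpolation formula with nodes 1, 3, 8:
  L_0(x) = (x - 3)(x - 8) / 14
  L_1(x) = (x - 1)(x - 8) / -10
  L_2(x) = (x - 1)(x - 3) / 35
Then f(x) = 5·L_0(x) + 41·L_1(x) + 271·L_2(x).
Expanding and collecting terms gives f(x) = 4x^2 + 2x - 1.
Evaluating at x = 2: f(2) = 19.

19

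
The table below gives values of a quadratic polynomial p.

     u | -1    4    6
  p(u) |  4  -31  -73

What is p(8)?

-131

Using the Lagrange interpolation formula with nodes -1, 4, 6:
  L_0(u) = (u - 4)(u - 6) / 35
  L_1(u) = (u + 1)(u - 6) / -10
  L_2(u) = (u + 1)(u - 4) / 14
Then p(u) = 4·L_0(u) - 31·L_1(u) - 73·L_2(u).
Expanding and collecting terms gives p(u) = -2u^2 - u + 5.
Evaluating at u = 8: p(8) = -131.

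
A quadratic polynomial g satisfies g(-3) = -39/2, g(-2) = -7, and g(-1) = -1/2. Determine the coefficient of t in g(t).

-5/2

Write g(t) = at^2 + bt + c. Substituting each data point gives a linear system:
  9a - 3b + c = -39/2
  4a - 2b + c = -7
  a - b + c = -1/2
Solving the system yields a = -3, b = -5/2, c = 0.
So g(t) = -3t^2 - (5/2)t.
The coefficient of t is -5/2.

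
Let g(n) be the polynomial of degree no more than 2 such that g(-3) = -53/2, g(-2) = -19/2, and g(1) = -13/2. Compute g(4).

-151/2

Write g(n) = an^2 + bn + c. Substituting each data point gives a linear system:
  9a - 3b + c = -53/2
  4a - 2b + c = -19/2
  a + b + c = -13/2
Solving the system yields a = -4, b = -3, c = 1/2.
So g(n) = -4n^2 - 3n + 1/2.
Then g(4) = -151/2.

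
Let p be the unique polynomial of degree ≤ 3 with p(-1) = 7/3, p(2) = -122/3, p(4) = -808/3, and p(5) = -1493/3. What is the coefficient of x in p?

-1/3

Write p(x) = ax^3 + bx^2 + cx + d. Substituting each data point gives a linear system:
  -a + b - c + d = 7/3
  8a + 4b + 2c + d = -122/3
  64a + 16b + 4c + d = -808/3
  125a + 25b + 5c + d = -1493/3
Solving the system yields a = -3, b = -5, c = -1/3, d = 4.
So p(x) = -3x^3 - 5x^2 - (1/3)x + 4.
The coefficient of x is -1/3.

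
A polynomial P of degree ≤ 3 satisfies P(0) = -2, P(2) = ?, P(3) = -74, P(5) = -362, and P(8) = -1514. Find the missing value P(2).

-20

The 4 known points determine the degree-3 polynomial uniquely.
Write P(t) = at^3 + bt^2 + ct + d. Substituting each data point gives a linear system:
  d = -2
  27a + 9b + 3c + d = -74
  125a + 25b + 5c + d = -362
  512a + 64b + 8c + d = -1514
Solving the system yields a = -3, b = 0, c = 3, d = -2.
So P(t) = -3t^3 + 3t - 2.
Then P(2) = -20.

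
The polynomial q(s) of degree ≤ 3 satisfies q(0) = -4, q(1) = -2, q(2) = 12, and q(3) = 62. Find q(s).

Using the Lagrange interpolation formula with nodes 0, 1, 2, 3:
  L_0(s) = (s - 1)(s - 2)(s - 3) / -6
  L_1(s) = s(s - 2)(s - 3) / 2
  L_2(s) = s(s - 1)(s - 3) / -2
  L_3(s) = s(s - 1)(s - 2) / 6
Then q(s) = -4·L_0(s) - 2·L_1(s) + 12·L_2(s) + 62·L_3(s).
Expanding and collecting terms gives q(s) = 4s³ - 6s² + 4s - 4.
Check: q(3) = 62. ✓

q(s) = 4s^3 - 6s^2 + 4s - 4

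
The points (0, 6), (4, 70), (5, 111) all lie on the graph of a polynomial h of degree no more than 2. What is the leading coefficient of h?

5

Write h(t) = at^2 + bt + c. Substituting each data point gives a linear system:
  c = 6
  16a + 4b + c = 70
  25a + 5b + c = 111
Solving the system yields a = 5, b = -4, c = 6.
So h(t) = 5t^2 - 4t + 6.
The leading coefficient is 5.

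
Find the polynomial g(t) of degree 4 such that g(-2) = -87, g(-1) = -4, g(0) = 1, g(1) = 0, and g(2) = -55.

Write g(t) = at^4 + bt^3 + ct^2 + dt + e. Substituting each data point gives a linear system:
  16a - 8b + 4c - 2d + e = -87
  a - b + c - d + e = -4
  e = 1
  a + b + c + d + e = 0
  16a + 8b + 4c + 2d + e = -55
Solving the system yields a = -5, b = 2, c = 2, d = 0, e = 1.
So g(t) = -5t^4 + 2t^3 + 2t^2 + 1.
Check: g(-1) = -4. ✓

g(t) = -5t^4 + 2t^3 + 2t^2 + 1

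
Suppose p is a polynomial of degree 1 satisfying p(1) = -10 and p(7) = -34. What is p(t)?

Using the Lagrange interpolation formula with nodes 1, 7:
  L_0(t) = (t - 7) / -6
  L_1(t) = (t - 1) / 6
Then p(t) = -10·L_0(t) - 34·L_1(t).
Expanding and collecting terms gives p(t) = -4t - 6.
Check: p(1) = -10. ✓

p(t) = -4t - 6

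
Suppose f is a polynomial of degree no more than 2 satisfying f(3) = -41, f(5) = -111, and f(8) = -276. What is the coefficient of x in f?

Write f(x) = ax^2 + bx + c. Substituting each data point gives a linear system:
  9a + 3b + c = -41
  25a + 5b + c = -111
  64a + 8b + c = -276
Solving the system yields a = -4, b = -3, c = 4.
So f(x) = -4x^2 - 3x + 4.
The coefficient of x is -3.

-3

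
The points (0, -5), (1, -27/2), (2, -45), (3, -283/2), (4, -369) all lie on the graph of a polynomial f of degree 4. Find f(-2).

Using the Lagrange interpolation formula with nodes 0, 1, 2, 3, 4:
  L_0(u) = (u - 1)(u - 2)(u - 3)(u - 4) / 24
  L_1(u) = u(u - 2)(u - 3)(u - 4) / -6
  L_2(u) = u(u - 1)(u - 3)(u - 4) / 4
  L_3(u) = u(u - 1)(u - 2)(u - 4) / -6
  L_4(u) = u(u - 1)(u - 2)(u - 3) / 24
Then f(u) = -5·L_0(u) - 27/2·L_1(u) - 45·L_2(u) - 283/2·L_3(u) - 369·L_4(u).
Expanding and collecting terms gives f(u) = -u^4 - u^3 - (3/2)u^2 - 5u - 5.
Evaluating at u = -2: f(-2) = -9.

-9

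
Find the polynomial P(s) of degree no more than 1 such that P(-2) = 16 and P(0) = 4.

P(s) = -6s + 4

Using the Lagrange interpolation formula with nodes -2, 0:
  L_0(s) = s / -2
  L_1(s) = (s + 2) / 2
Then P(s) = 16·L_0(s) + 4·L_1(s).
Expanding and collecting terms gives P(s) = -6s + 4.
Check: P(-2) = 16. ✓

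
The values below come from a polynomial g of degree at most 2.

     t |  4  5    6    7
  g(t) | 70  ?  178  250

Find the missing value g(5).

118

The 3 known points determine the degree-2 polynomial uniquely.
Write g(t) = at^2 + bt + c. Substituting each data point gives a linear system:
  16a + 4b + c = 70
  36a + 6b + c = 178
  49a + 7b + c = 250
Solving the system yields a = 6, b = -6, c = -2.
So g(t) = 6t^2 - 6t - 2.
Then g(5) = 118.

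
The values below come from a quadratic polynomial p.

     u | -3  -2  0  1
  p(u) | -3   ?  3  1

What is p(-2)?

1

The 3 known points determine the degree-2 polynomial uniquely.
Write p(u) = au^2 + bu + c. Substituting each data point gives a linear system:
  9a - 3b + c = -3
  c = 3
  a + b + c = 1
Solving the system yields a = -1, b = -1, c = 3.
So p(u) = -u² - u + 3.
Then p(-2) = 1.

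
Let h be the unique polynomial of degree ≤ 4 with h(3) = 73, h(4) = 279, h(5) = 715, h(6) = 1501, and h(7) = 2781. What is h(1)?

Using the Lagrange interpolation formula with nodes 3, 4, 5, 6, 7:
  L_0(u) = (u - 4)(u - 5)(u - 6)(u - 7) / 24
  L_1(u) = (u - 3)(u - 5)(u - 6)(u - 7) / -6
  L_2(u) = (u - 3)(u - 4)(u - 6)(u - 7) / 4
  L_3(u) = (u - 3)(u - 4)(u - 5)(u - 7) / -6
  L_4(u) = (u - 3)(u - 4)(u - 5)(u - 6) / 24
Then h(u) = 73·L_0(u) + 279·L_1(u) + 715·L_2(u) + 1501·L_3(u) + 2781·L_4(u).
Expanding and collecting terms gives h(u) = u⁴ + 2u³ - 6u² - u - 5.
Evaluating at u = 1: h(1) = -9.

-9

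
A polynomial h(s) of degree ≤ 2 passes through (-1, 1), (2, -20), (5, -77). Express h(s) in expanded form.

h(s) = -2s^2 - 5s - 2

Write h(s) = as^2 + bs + c. Substituting each data point gives a linear system:
  a - b + c = 1
  4a + 2b + c = -20
  25a + 5b + c = -77
Solving the system yields a = -2, b = -5, c = -2.
So h(s) = -2s² - 5s - 2.
Check: h(5) = -77. ✓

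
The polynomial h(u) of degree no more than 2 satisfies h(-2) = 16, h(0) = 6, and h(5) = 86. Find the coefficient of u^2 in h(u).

3

Write h(u) = au^2 + bu + c. Substituting each data point gives a linear system:
  4a - 2b + c = 16
  c = 6
  25a + 5b + c = 86
Solving the system yields a = 3, b = 1, c = 6.
So h(u) = 3u² + u + 6.
The leading coefficient is 3.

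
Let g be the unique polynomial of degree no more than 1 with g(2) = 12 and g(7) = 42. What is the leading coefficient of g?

6

Write g(s) = as + b. Substituting each data point gives a linear system:
  2a + b = 12
  7a + b = 42
Solving the system yields a = 6, b = 0.
So g(s) = 6s.
The leading coefficient is 6.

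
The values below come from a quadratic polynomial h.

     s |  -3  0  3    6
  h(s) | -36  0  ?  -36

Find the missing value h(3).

The 3 known points determine the degree-2 polynomial uniquely.
Write h(s) = as^2 + bs + c. Substituting each data point gives a linear system:
  9a - 3b + c = -36
  c = 0
  36a + 6b + c = -36
Solving the system yields a = -2, b = 6, c = 0.
So h(s) = -2s^2 + 6s.
Then h(3) = 0.

0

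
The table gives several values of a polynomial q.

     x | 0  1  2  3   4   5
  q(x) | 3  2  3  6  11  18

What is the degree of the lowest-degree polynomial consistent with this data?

Forward differences of the values at x = 0, 1, 2, 3, 4, 5:
  q  : 3  2  3  6  11  18
  Δ  : -1  1  3  5  7
  Δ^2: 2  2  2  2
  Δ^3: 0  0  0
  Δ^4: 0  0
  Δ^5: 0
The second differences are constant (2) and nonzero, while all higher differences vanish, so the minimal degree is 2.

2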